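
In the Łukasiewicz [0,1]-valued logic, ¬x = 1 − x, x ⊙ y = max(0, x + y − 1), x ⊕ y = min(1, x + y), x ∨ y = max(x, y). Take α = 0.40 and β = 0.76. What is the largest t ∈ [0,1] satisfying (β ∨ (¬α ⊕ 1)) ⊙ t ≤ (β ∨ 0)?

¬α = 1 − 0.40 = 0.60
¬α ⊕ 1 = min(1, 0.60 + 1.00) = min(1, 1.60) = 1.00
β ∨ (¬α ⊕ 1) = max(0.76, 1.00) = 1.00
So the left factor is β ∨ (¬α ⊕ 1) = 1.00.
β ∨ 0 = max(0.76, 0.00) = 0.76
So the right-hand bound is β ∨ 0 = 0.76.
The residuum of the Łukasiewicz t-norm gives the supremum: min(1, 1 − 1.00 + 0.76).
1 − 1.00 + 0.76 = 0.76, so t = min(1, 0.76) = 0.76.
Check: 1.00 ⊙ 0.76 = max(0, 0.76) = 0.76 ≤ 0.76.

0.76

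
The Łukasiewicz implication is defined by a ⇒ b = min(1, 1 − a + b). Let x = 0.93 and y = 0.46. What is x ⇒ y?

x ⇒ y = min(1, 1 − 0.93 + 0.46) = min(1, 0.53) = 0.53
For comparison, the Gödel implication (1 if a ≤ b else b) would give 0.46.

0.53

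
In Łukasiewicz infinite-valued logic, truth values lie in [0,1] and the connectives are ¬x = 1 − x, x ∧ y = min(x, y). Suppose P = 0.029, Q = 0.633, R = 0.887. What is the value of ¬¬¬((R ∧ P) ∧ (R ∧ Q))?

R ∧ P = min(0.887, 0.029) = 0.029
R ∧ Q = min(0.887, 0.633) = 0.633
(R ∧ P) ∧ (R ∧ Q) = min(0.029, 0.633) = 0.029
¬((R ∧ P) ∧ (R ∧ Q)) = 1 − 0.029 = 0.971
¬¬((R ∧ P) ∧ (R ∧ Q)) = 1 − 0.971 = 0.029
¬¬¬((R ∧ P) ∧ (R ∧ Q)) = 1 − 0.029 = 0.971

0.971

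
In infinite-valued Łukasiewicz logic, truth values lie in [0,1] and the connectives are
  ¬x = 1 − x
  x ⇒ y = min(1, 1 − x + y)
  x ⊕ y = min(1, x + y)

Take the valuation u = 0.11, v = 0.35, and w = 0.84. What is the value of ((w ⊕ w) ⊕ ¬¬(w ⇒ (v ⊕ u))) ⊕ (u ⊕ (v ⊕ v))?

w ⊕ w = min(1, 0.84 + 0.84) = min(1, 1.68) = 1.00
v ⊕ u = min(1, 0.35 + 0.11) = min(1, 0.46) = 0.46
w ⇒ (v ⊕ u) = min(1, 1 − 0.84 + 0.46) = min(1, 0.62) = 0.62
¬(w ⇒ (v ⊕ u)) = 1 − 0.62 = 0.38
¬¬(w ⇒ (v ⊕ u)) = 1 − 0.38 = 0.62
(w ⊕ w) ⊕ ¬¬(w ⇒ (v ⊕ u)) = min(1, 1.00 + 0.62) = min(1, 1.62) = 1.00
v ⊕ v = min(1, 0.35 + 0.35) = min(1, 0.70) = 0.70
u ⊕ (v ⊕ v) = min(1, 0.11 + 0.70) = min(1, 0.81) = 0.81
((w ⊕ w) ⊕ ¬¬(w ⇒ (v ⊕ u))) ⊕ (u ⊕ (v ⊕ v)) = min(1, 1.00 + 0.81) = min(1, 1.81) = 1.00

1.00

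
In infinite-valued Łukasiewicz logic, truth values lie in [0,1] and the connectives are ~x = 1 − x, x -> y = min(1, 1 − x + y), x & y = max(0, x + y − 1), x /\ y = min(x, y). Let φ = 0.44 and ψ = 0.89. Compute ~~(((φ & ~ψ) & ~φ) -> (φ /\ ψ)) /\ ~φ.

0.56

~ψ = 1 − 0.89 = 0.11
φ & ~ψ = max(0, 0.44 + 0.11 − 1) = max(0, -0.45) = 0.00
~φ = 1 − 0.44 = 0.56
(φ & ~ψ) & ~φ = max(0, 0.00 + 0.56 − 1) = max(0, -0.44) = 0.00
φ /\ ψ = min(0.44, 0.89) = 0.44
((φ & ~ψ) & ~φ) -> (φ /\ ψ) = min(1, 1 − 0.00 + 0.44) = min(1, 1.44) = 1.00
~(((φ & ~ψ) & ~φ) -> (φ /\ ψ)) = 1 − 1.00 = 0.00
~~(((φ & ~ψ) & ~φ) -> (φ /\ ψ)) = 1 − 0.00 = 1.00
~~(((φ & ~ψ) & ~φ) -> (φ /\ ψ)) /\ ~φ = min(1.00, 0.56) = 0.56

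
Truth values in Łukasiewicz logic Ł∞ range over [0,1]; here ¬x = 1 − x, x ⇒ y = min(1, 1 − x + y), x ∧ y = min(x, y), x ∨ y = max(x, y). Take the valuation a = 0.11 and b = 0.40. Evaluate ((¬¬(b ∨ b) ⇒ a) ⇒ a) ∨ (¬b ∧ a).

b ∨ b = max(0.40, 0.40) = 0.40
¬(b ∨ b) = 1 − 0.40 = 0.60
¬¬(b ∨ b) = 1 − 0.60 = 0.40
¬¬(b ∨ b) ⇒ a = min(1, 1 − 0.40 + 0.11) = min(1, 0.71) = 0.71
(¬¬(b ∨ b) ⇒ a) ⇒ a = min(1, 1 − 0.71 + 0.11) = min(1, 0.40) = 0.40
¬b = 1 − 0.40 = 0.60
¬b ∧ a = min(0.60, 0.11) = 0.11
((¬¬(b ∨ b) ⇒ a) ⇒ a) ∨ (¬b ∧ a) = max(0.40, 0.11) = 0.40

0.40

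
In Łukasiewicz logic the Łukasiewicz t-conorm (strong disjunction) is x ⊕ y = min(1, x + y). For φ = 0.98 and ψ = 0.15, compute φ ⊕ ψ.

1.00

φ ⊕ ψ = min(1, 0.98 + 0.15) = min(1, 1.13) = 1.00
For comparison, the Gödel t-conorm max(x, y) would give 0.98.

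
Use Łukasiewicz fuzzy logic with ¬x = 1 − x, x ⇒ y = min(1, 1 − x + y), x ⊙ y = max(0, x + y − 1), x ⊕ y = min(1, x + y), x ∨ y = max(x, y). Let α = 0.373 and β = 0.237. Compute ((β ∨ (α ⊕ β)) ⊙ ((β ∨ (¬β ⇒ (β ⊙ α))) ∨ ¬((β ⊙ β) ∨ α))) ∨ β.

0.237

α ⊕ β = min(1, 0.373 + 0.237) = min(1, 0.610) = 0.610
β ∨ (α ⊕ β) = max(0.237, 0.610) = 0.610
¬β = 1 − 0.237 = 0.763
β ⊙ α = max(0, 0.237 + 0.373 − 1) = max(0, -0.390) = 0.000
¬β ⇒ (β ⊙ α) = min(1, 1 − 0.763 + 0.000) = min(1, 0.237) = 0.237
β ∨ (¬β ⇒ (β ⊙ α)) = max(0.237, 0.237) = 0.237
β ⊙ β = max(0, 0.237 + 0.237 − 1) = max(0, -0.526) = 0.000
(β ⊙ β) ∨ α = max(0.000, 0.373) = 0.373
¬((β ⊙ β) ∨ α) = 1 − 0.373 = 0.627
(β ∨ (¬β ⇒ (β ⊙ α))) ∨ ¬((β ⊙ β) ∨ α) = max(0.237, 0.627) = 0.627
(β ∨ (α ⊕ β)) ⊙ ((β ∨ (¬β ⇒ (β ⊙ α))) ∨ ¬((β ⊙ β) ∨ α)) = max(0, 0.610 + 0.627 − 1) = max(0, 0.237) = 0.237
((β ∨ (α ⊕ β)) ⊙ ((β ∨ (¬β ⇒ (β ⊙ α))) ∨ ¬((β ⊙ β) ∨ α))) ∨ β = max(0.237, 0.237) = 0.237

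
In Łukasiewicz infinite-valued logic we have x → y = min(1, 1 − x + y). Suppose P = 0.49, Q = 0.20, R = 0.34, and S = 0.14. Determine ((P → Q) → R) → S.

P → Q = min(1, 1 − 0.49 + 0.20) = min(1, 0.71) = 0.71
(P → Q) → R = min(1, 1 − 0.71 + 0.34) = min(1, 0.63) = 0.63
((P → Q) → R) → S = min(1, 1 − 0.63 + 0.14) = min(1, 0.51) = 0.51

0.51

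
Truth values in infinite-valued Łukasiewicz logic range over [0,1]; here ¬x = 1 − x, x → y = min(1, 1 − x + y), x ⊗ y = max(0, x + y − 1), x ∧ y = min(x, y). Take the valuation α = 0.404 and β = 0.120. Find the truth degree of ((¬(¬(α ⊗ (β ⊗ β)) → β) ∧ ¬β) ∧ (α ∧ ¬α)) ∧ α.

0.404

β ⊗ β = max(0, 0.120 + 0.120 − 1) = max(0, -0.760) = 0.000
α ⊗ (β ⊗ β) = max(0, 0.404 + 0.000 − 1) = max(0, -0.596) = 0.000
¬(α ⊗ (β ⊗ β)) = 1 − 0.000 = 1.000
¬(α ⊗ (β ⊗ β)) → β = min(1, 1 − 1.000 + 0.120) = min(1, 0.120) = 0.120
¬(¬(α ⊗ (β ⊗ β)) → β) = 1 − 0.120 = 0.880
¬β = 1 − 0.120 = 0.880
¬(¬(α ⊗ (β ⊗ β)) → β) ∧ ¬β = min(0.880, 0.880) = 0.880
¬α = 1 − 0.404 = 0.596
α ∧ ¬α = min(0.404, 0.596) = 0.404
(¬(¬(α ⊗ (β ⊗ β)) → β) ∧ ¬β) ∧ (α ∧ ¬α) = min(0.880, 0.404) = 0.404
((¬(¬(α ⊗ (β ⊗ β)) → β) ∧ ¬β) ∧ (α ∧ ¬α)) ∧ α = min(0.404, 0.404) = 0.404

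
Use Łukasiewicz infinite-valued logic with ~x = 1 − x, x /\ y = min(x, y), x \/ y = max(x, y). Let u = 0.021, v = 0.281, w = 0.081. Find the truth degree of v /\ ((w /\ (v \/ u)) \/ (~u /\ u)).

v \/ u = max(0.281, 0.021) = 0.281
w /\ (v \/ u) = min(0.081, 0.281) = 0.081
~u = 1 − 0.021 = 0.979
~u /\ u = min(0.979, 0.021) = 0.021
(w /\ (v \/ u)) \/ (~u /\ u) = max(0.081, 0.021) = 0.081
v /\ ((w /\ (v \/ u)) \/ (~u /\ u)) = min(0.281, 0.081) = 0.081

0.081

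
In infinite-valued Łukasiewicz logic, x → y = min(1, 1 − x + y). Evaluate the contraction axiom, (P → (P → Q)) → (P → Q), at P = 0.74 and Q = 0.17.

P → Q = min(1, 1 − 0.74 + 0.17) = min(1, 0.43) = 0.43
P → (P → Q) = min(1, 1 − 0.74 + 0.43) = min(1, 0.69) = 0.69
(P → (P → Q)) → (P → Q) = min(1, 1 − 0.69 + 0.43) = min(1, 0.74) = 0.74
(The value 0.74 < 1 shows this instance is not satisfied; fails in Ł∞ (the t-norm is not idempotent).)

0.74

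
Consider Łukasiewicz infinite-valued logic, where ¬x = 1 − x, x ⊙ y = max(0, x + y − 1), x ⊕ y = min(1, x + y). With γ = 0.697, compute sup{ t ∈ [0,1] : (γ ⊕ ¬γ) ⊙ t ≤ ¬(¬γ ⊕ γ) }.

0.000

¬γ = 1 − 0.697 = 0.303
γ ⊕ ¬γ = min(1, 0.697 + 0.303) = min(1, 1.000) = 1.000
So the left factor is γ ⊕ ¬γ = 1.000.
¬γ ⊕ γ = min(1, 0.303 + 0.697) = min(1, 1.000) = 1.000
¬(¬γ ⊕ γ) = 1 − 1.000 = 0.000
So the right-hand bound is ¬(¬γ ⊕ γ) = 0.000.
The residuum of the Łukasiewicz t-norm gives the supremum: min(1, 1 − 1.000 + 0.000).
1 − 1.000 + 0.000 = 0.000, so t = min(1, 0.000) = 0.000.
Check: 1.000 ⊙ 0.000 = max(0, 0.000) = 0.000 ≤ 0.000.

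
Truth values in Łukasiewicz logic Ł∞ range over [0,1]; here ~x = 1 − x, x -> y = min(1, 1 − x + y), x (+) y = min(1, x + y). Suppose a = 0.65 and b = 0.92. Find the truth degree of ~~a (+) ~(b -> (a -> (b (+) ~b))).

0.65

~a = 1 − 0.65 = 0.35
~~a = 1 − 0.35 = 0.65
~b = 1 − 0.92 = 0.08
b (+) ~b = min(1, 0.92 + 0.08) = min(1, 1.00) = 1.00
a -> (b (+) ~b) = min(1, 1 − 0.65 + 1.00) = min(1, 1.35) = 1.00
b -> (a -> (b (+) ~b)) = min(1, 1 − 0.92 + 1.00) = min(1, 1.08) = 1.00
~(b -> (a -> (b (+) ~b))) = 1 − 1.00 = 0.00
~~a (+) ~(b -> (a -> (b (+) ~b))) = min(1, 0.65 + 0.00) = min(1, 0.65) = 0.65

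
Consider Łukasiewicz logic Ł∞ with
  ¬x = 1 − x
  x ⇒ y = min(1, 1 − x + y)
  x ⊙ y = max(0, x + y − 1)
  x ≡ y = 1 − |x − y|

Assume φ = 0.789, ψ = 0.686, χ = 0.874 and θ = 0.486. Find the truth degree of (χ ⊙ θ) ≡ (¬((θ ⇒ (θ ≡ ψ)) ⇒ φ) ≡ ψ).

χ ⊙ θ = max(0, 0.874 + 0.486 − 1) = max(0, 0.360) = 0.360
θ ≡ ψ = 1 − |0.486 − 0.686| = 1 − 0.200 = 0.800
θ ⇒ (θ ≡ ψ) = min(1, 1 − 0.486 + 0.800) = min(1, 1.314) = 1.000
(θ ⇒ (θ ≡ ψ)) ⇒ φ = min(1, 1 − 1.000 + 0.789) = min(1, 0.789) = 0.789
¬((θ ⇒ (θ ≡ ψ)) ⇒ φ) = 1 − 0.789 = 0.211
¬((θ ⇒ (θ ≡ ψ)) ⇒ φ) ≡ ψ = 1 − |0.211 − 0.686| = 1 − 0.475 = 0.525
(χ ⊙ θ) ≡ (¬((θ ⇒ (θ ≡ ψ)) ⇒ φ) ≡ ψ) = 1 − |0.360 − 0.525| = 1 − 0.165 = 0.835

0.835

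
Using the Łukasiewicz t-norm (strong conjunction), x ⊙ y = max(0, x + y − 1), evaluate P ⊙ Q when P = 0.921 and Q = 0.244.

P ⊙ Q = max(0, 0.921 + 0.244 − 1) = max(0, 0.165) = 0.165
For comparison, the Gödel (minimum) t-norm min(x, y) would give 0.244.

0.165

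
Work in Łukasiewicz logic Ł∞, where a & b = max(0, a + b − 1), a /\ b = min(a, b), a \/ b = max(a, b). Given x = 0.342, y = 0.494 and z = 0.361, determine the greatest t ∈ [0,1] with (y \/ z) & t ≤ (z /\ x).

0.848

y \/ z = max(0.494, 0.361) = 0.494
So the left factor is y \/ z = 0.494.
z /\ x = min(0.361, 0.342) = 0.342
So the right-hand bound is z /\ x = 0.342.
The residuum of the Łukasiewicz t-norm gives the supremum: min(1, 1 − 0.494 + 0.342).
1 − 0.494 + 0.342 = 0.848, so t = min(1, 0.848) = 0.848.
Check: 0.494 & 0.848 = max(0, 0.342) = 0.342 ≤ 0.342.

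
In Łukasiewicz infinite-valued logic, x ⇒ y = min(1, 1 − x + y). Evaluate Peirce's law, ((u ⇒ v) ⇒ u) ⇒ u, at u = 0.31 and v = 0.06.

u ⇒ v = min(1, 1 − 0.31 + 0.06) = min(1, 0.75) = 0.75
(u ⇒ v) ⇒ u = min(1, 1 − 0.75 + 0.31) = min(1, 0.56) = 0.56
((u ⇒ v) ⇒ u) ⇒ u = min(1, 1 − 0.56 + 0.31) = min(1, 0.75) = 0.75
(The value 0.75 < 1 shows this instance is not satisfied; not a Ł∞-tautology in general.)

0.75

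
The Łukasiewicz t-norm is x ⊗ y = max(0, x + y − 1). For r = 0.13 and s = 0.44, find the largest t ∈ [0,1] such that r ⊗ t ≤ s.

1.00

The residuum of the Łukasiewicz t-norm gives the supremum: min(1, 1 − 0.13 + 0.44).
1 − 0.13 + 0.44 = 1.31, so t = min(1, 1.31) = 1.00.
Check: 0.13 ⊗ 1.00 = max(0, 0.13) = 0.13 ≤ 0.44.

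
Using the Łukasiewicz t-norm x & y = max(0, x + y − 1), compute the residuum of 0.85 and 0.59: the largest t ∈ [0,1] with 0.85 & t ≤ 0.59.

0.74

The residuum of the Łukasiewicz t-norm gives the supremum: min(1, 1 − 0.85 + 0.59).
1 − 0.85 + 0.59 = 0.74, so t = min(1, 0.74) = 0.74.
Check: 0.85 & 0.74 = max(0, 0.59) = 0.59 ≤ 0.59.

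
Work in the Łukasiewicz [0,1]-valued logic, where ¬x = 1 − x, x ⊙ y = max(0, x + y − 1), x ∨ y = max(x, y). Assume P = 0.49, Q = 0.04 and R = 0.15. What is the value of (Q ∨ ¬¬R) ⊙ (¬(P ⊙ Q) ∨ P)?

0.15

¬R = 1 − 0.15 = 0.85
¬¬R = 1 − 0.85 = 0.15
Q ∨ ¬¬R = max(0.04, 0.15) = 0.15
P ⊙ Q = max(0, 0.49 + 0.04 − 1) = max(0, -0.47) = 0.00
¬(P ⊙ Q) = 1 − 0.00 = 1.00
¬(P ⊙ Q) ∨ P = max(1.00, 0.49) = 1.00
(Q ∨ ¬¬R) ⊙ (¬(P ⊙ Q) ∨ P) = max(0, 0.15 + 1.00 − 1) = max(0, 0.15) = 0.15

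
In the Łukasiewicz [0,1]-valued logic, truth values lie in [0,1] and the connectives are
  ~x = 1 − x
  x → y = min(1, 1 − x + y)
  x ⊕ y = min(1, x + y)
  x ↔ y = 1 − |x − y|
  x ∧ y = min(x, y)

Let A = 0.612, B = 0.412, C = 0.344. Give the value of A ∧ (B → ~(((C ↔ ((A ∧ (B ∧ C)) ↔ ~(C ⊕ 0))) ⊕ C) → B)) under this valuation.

B ∧ C = min(0.412, 0.344) = 0.344
A ∧ (B ∧ C) = min(0.612, 0.344) = 0.344
C ⊕ 0 = min(1, 0.344 + 0.000) = min(1, 0.344) = 0.344
~(C ⊕ 0) = 1 − 0.344 = 0.656
(A ∧ (B ∧ C)) ↔ ~(C ⊕ 0) = 1 − |0.344 − 0.656| = 1 − 0.312 = 0.688
C ↔ ((A ∧ (B ∧ C)) ↔ ~(C ⊕ 0)) = 1 − |0.344 − 0.688| = 1 − 0.344 = 0.656
(C ↔ ((A ∧ (B ∧ C)) ↔ ~(C ⊕ 0))) ⊕ C = min(1, 0.656 + 0.344) = min(1, 1.000) = 1.000
((C ↔ ((A ∧ (B ∧ C)) ↔ ~(C ⊕ 0))) ⊕ C) → B = min(1, 1 − 1.000 + 0.412) = min(1, 0.412) = 0.412
~(((C ↔ ((A ∧ (B ∧ C)) ↔ ~(C ⊕ 0))) ⊕ C) → B) = 1 − 0.412 = 0.588
B → ~(((C ↔ ((A ∧ (B ∧ C)) ↔ ~(C ⊕ 0))) ⊕ C) → B) = min(1, 1 − 0.412 + 0.588) = min(1, 1.176) = 1.000
A ∧ (B → ~(((C ↔ ((A ∧ (B ∧ C)) ↔ ~(C ⊕ 0))) ⊕ C) → B)) = min(0.612, 1.000) = 0.612

0.612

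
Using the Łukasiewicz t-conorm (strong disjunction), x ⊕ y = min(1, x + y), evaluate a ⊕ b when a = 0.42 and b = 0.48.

0.90

a ⊕ b = min(1, 0.42 + 0.48) = min(1, 0.90) = 0.90
For comparison, the Gödel t-conorm max(x, y) would give 0.48.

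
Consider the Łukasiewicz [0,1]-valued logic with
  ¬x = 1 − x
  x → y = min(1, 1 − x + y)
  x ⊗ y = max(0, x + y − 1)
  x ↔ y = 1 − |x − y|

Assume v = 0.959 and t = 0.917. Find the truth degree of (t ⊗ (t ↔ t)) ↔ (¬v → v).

0.917

t ↔ t = 1 − |0.917 − 0.917| = 1 − 0.000 = 1.000
t ⊗ (t ↔ t) = max(0, 0.917 + 1.000 − 1) = max(0, 0.917) = 0.917
¬v = 1 − 0.959 = 0.041
¬v → v = min(1, 1 − 0.041 + 0.959) = min(1, 1.918) = 1.000
(t ⊗ (t ↔ t)) ↔ (¬v → v) = 1 − |0.917 − 1.000| = 1 − 0.083 = 0.917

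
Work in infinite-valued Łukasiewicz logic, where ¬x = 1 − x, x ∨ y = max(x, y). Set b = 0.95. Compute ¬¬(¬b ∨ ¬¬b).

0.95

¬b = 1 − 0.95 = 0.05
¬¬b = 1 − 0.05 = 0.95
¬b ∨ ¬¬b = max(0.05, 0.95) = 0.95
¬(¬b ∨ ¬¬b) = 1 − 0.95 = 0.05
¬¬(¬b ∨ ¬¬b) = 1 − 0.05 = 0.95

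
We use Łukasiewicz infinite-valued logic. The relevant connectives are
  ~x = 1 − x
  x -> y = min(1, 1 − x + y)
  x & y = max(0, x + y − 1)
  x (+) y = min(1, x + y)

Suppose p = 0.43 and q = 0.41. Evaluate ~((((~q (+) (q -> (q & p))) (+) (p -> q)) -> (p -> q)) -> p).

0.55

~q = 1 − 0.41 = 0.59
q & p = max(0, 0.41 + 0.43 − 1) = max(0, -0.16) = 0.00
q -> (q & p) = min(1, 1 − 0.41 + 0.00) = min(1, 0.59) = 0.59
~q (+) (q -> (q & p)) = min(1, 0.59 + 0.59) = min(1, 1.18) = 1.00
p -> q = min(1, 1 − 0.43 + 0.41) = min(1, 0.98) = 0.98
(~q (+) (q -> (q & p))) (+) (p -> q) = min(1, 1.00 + 0.98) = min(1, 1.98) = 1.00
((~q (+) (q -> (q & p))) (+) (p -> q)) -> (p -> q) = min(1, 1 − 1.00 + 0.98) = min(1, 0.98) = 0.98
(((~q (+) (q -> (q & p))) (+) (p -> q)) -> (p -> q)) -> p = min(1, 1 − 0.98 + 0.43) = min(1, 0.45) = 0.45
~((((~q (+) (q -> (q & p))) (+) (p -> q)) -> (p -> q)) -> p) = 1 − 0.45 = 0.55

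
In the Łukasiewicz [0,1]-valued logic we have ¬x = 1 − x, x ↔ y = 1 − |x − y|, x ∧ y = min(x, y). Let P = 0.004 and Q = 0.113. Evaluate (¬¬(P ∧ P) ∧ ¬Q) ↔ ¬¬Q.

0.891

P ∧ P = min(0.004, 0.004) = 0.004
¬(P ∧ P) = 1 − 0.004 = 0.996
¬¬(P ∧ P) = 1 − 0.996 = 0.004
¬Q = 1 − 0.113 = 0.887
¬¬(P ∧ P) ∧ ¬Q = min(0.004, 0.887) = 0.004
¬¬Q = 1 − 0.887 = 0.113
(¬¬(P ∧ P) ∧ ¬Q) ↔ ¬¬Q = 1 − |0.004 − 0.113| = 1 − 0.109 = 0.891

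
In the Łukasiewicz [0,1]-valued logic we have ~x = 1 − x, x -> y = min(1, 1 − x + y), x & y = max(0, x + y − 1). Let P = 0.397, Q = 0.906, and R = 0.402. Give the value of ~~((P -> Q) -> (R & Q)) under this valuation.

P -> Q = min(1, 1 − 0.397 + 0.906) = min(1, 1.509) = 1.000
R & Q = max(0, 0.402 + 0.906 − 1) = max(0, 0.308) = 0.308
(P -> Q) -> (R & Q) = min(1, 1 − 1.000 + 0.308) = min(1, 0.308) = 0.308
~((P -> Q) -> (R & Q)) = 1 − 0.308 = 0.692
~~((P -> Q) -> (R & Q)) = 1 − 0.692 = 0.308

0.308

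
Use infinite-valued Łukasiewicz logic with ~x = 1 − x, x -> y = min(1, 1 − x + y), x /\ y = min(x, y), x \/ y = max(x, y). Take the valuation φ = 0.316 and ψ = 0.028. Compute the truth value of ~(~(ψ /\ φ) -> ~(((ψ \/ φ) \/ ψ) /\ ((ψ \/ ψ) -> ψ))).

0.288

ψ /\ φ = min(0.028, 0.316) = 0.028
~(ψ /\ φ) = 1 − 0.028 = 0.972
ψ \/ φ = max(0.028, 0.316) = 0.316
(ψ \/ φ) \/ ψ = max(0.316, 0.028) = 0.316
ψ \/ ψ = max(0.028, 0.028) = 0.028
(ψ \/ ψ) -> ψ = min(1, 1 − 0.028 + 0.028) = min(1, 1.000) = 1.000
((ψ \/ φ) \/ ψ) /\ ((ψ \/ ψ) -> ψ) = min(0.316, 1.000) = 0.316
~(((ψ \/ φ) \/ ψ) /\ ((ψ \/ ψ) -> ψ)) = 1 − 0.316 = 0.684
~(ψ /\ φ) -> ~(((ψ \/ φ) \/ ψ) /\ ((ψ \/ ψ) -> ψ)) = min(1, 1 − 0.972 + 0.684) = min(1, 0.712) = 0.712
~(~(ψ /\ φ) -> ~(((ψ \/ φ) \/ ψ) /\ ((ψ \/ ψ) -> ψ))) = 1 − 0.712 = 0.288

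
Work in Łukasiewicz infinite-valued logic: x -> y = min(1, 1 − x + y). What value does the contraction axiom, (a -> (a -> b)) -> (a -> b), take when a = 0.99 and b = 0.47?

0.99

a -> b = min(1, 1 − 0.99 + 0.47) = min(1, 0.48) = 0.48
a -> (a -> b) = min(1, 1 − 0.99 + 0.48) = min(1, 0.49) = 0.49
(a -> (a -> b)) -> (a -> b) = min(1, 1 − 0.49 + 0.48) = min(1, 0.99) = 0.99
(The value 0.99 < 1 shows this instance is not satisfied; fails in Ł∞ (the t-norm is not idempotent).)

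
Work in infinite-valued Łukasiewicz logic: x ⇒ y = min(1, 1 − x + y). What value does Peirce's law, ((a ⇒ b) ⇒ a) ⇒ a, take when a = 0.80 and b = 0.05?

a ⇒ b = min(1, 1 − 0.80 + 0.05) = min(1, 0.25) = 0.25
(a ⇒ b) ⇒ a = min(1, 1 − 0.25 + 0.80) = min(1, 1.55) = 1.00
((a ⇒ b) ⇒ a) ⇒ a = min(1, 1 − 1.00 + 0.80) = min(1, 0.80) = 0.80
(The value 0.80 < 1 shows this instance is not satisfied; not a Ł∞-tautology in general.)

0.80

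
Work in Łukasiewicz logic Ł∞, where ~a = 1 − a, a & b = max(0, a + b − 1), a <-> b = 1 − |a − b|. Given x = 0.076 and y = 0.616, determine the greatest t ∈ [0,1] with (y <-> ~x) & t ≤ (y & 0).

0.308

~x = 1 − 0.076 = 0.924
y <-> ~x = 1 − |0.616 − 0.924| = 1 − 0.308 = 0.692
So the left factor is y <-> ~x = 0.692.
y & 0 = max(0, 0.616 + 0.000 − 1) = max(0, -0.384) = 0.000
So the right-hand bound is y & 0 = 0.000.
The residuum of the Łukasiewicz t-norm gives the supremum: min(1, 1 − 0.692 + 0.000).
1 − 0.692 + 0.000 = 0.308, so t = min(1, 0.308) = 0.308.
Check: 0.692 & 0.308 = max(0, 0.000) = 0.000 ≤ 0.000.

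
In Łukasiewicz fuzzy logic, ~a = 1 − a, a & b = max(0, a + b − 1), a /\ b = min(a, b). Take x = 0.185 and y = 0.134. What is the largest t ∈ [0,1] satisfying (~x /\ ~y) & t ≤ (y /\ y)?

~x = 1 − 0.185 = 0.815
~y = 1 − 0.134 = 0.866
~x /\ ~y = min(0.815, 0.866) = 0.815
So the left factor is ~x /\ ~y = 0.815.
y /\ y = min(0.134, 0.134) = 0.134
So the right-hand bound is y /\ y = 0.134.
The residuum of the Łukasiewicz t-norm gives the supremum: min(1, 1 − 0.815 + 0.134).
1 − 0.815 + 0.134 = 0.319, so t = min(1, 0.319) = 0.319.
Check: 0.815 & 0.319 = max(0, 0.134) = 0.134 ≤ 0.134.

0.319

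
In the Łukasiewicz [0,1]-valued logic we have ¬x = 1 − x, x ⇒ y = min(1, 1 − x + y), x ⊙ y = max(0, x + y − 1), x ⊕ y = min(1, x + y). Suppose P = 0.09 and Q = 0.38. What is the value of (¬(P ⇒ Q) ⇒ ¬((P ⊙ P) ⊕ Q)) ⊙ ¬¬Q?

0.38

P ⇒ Q = min(1, 1 − 0.09 + 0.38) = min(1, 1.29) = 1.00
¬(P ⇒ Q) = 1 − 1.00 = 0.00
P ⊙ P = max(0, 0.09 + 0.09 − 1) = max(0, -0.82) = 0.00
(P ⊙ P) ⊕ Q = min(1, 0.00 + 0.38) = min(1, 0.38) = 0.38
¬((P ⊙ P) ⊕ Q) = 1 − 0.38 = 0.62
¬(P ⇒ Q) ⇒ ¬((P ⊙ P) ⊕ Q) = min(1, 1 − 0.00 + 0.62) = min(1, 1.62) = 1.00
¬Q = 1 − 0.38 = 0.62
¬¬Q = 1 − 0.62 = 0.38
(¬(P ⇒ Q) ⇒ ¬((P ⊙ P) ⊕ Q)) ⊙ ¬¬Q = max(0, 1.00 + 0.38 − 1) = max(0, 0.38) = 0.38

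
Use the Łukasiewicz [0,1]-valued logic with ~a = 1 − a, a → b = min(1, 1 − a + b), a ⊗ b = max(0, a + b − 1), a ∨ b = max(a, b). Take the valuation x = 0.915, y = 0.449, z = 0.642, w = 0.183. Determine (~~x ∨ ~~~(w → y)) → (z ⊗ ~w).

0.544

~x = 1 − 0.915 = 0.085
~~x = 1 − 0.085 = 0.915
w → y = min(1, 1 − 0.183 + 0.449) = min(1, 1.266) = 1.000
~(w → y) = 1 − 1.000 = 0.000
~~(w → y) = 1 − 0.000 = 1.000
~~~(w → y) = 1 − 1.000 = 0.000
~~x ∨ ~~~(w → y) = max(0.915, 0.000) = 0.915
~w = 1 − 0.183 = 0.817
z ⊗ ~w = max(0, 0.642 + 0.817 − 1) = max(0, 0.459) = 0.459
(~~x ∨ ~~~(w → y)) → (z ⊗ ~w) = min(1, 1 − 0.915 + 0.459) = min(1, 0.544) = 0.544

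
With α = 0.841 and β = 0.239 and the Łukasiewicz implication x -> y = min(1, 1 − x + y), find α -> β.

0.398

α -> β = min(1, 1 − 0.841 + 0.239) = min(1, 0.398) = 0.398
For comparison, the Gödel implication (1 if x ≤ y else y) would give 0.239.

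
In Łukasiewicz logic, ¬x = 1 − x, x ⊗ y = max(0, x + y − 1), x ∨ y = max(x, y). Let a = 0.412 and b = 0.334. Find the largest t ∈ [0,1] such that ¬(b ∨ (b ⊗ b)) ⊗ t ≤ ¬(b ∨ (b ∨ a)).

0.922

b ⊗ b = max(0, 0.334 + 0.334 − 1) = max(0, -0.332) = 0.000
b ∨ (b ⊗ b) = max(0.334, 0.000) = 0.334
¬(b ∨ (b ⊗ b)) = 1 − 0.334 = 0.666
So the left factor is ¬(b ∨ (b ⊗ b)) = 0.666.
b ∨ a = max(0.334, 0.412) = 0.412
b ∨ (b ∨ a) = max(0.334, 0.412) = 0.412
¬(b ∨ (b ∨ a)) = 1 − 0.412 = 0.588
So the right-hand bound is ¬(b ∨ (b ∨ a)) = 0.588.
The residuum of the Łukasiewicz t-norm gives the supremum: min(1, 1 − 0.666 + 0.588).
1 − 0.666 + 0.588 = 0.922, so t = min(1, 0.922) = 0.922.
Check: 0.666 ⊗ 0.922 = max(0, 0.588) = 0.588 ≤ 0.588.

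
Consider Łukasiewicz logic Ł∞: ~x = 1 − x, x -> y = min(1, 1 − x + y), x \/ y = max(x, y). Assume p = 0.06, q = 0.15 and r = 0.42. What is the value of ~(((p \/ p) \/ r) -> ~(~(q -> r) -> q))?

p \/ p = max(0.06, 0.06) = 0.06
(p \/ p) \/ r = max(0.06, 0.42) = 0.42
q -> r = min(1, 1 − 0.15 + 0.42) = min(1, 1.27) = 1.00
~(q -> r) = 1 − 1.00 = 0.00
~(q -> r) -> q = min(1, 1 − 0.00 + 0.15) = min(1, 1.15) = 1.00
~(~(q -> r) -> q) = 1 − 1.00 = 0.00
((p \/ p) \/ r) -> ~(~(q -> r) -> q) = min(1, 1 − 0.42 + 0.00) = min(1, 0.58) = 0.58
~(((p \/ p) \/ r) -> ~(~(q -> r) -> q)) = 1 − 0.58 = 0.42

0.42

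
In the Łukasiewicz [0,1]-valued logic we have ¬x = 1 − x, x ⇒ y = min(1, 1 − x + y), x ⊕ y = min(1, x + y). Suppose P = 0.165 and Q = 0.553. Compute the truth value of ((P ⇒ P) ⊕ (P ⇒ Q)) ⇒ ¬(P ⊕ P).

0.670

P ⇒ P = min(1, 1 − 0.165 + 0.165) = min(1, 1.000) = 1.000
P ⇒ Q = min(1, 1 − 0.165 + 0.553) = min(1, 1.388) = 1.000
(P ⇒ P) ⊕ (P ⇒ Q) = min(1, 1.000 + 1.000) = min(1, 2.000) = 1.000
P ⊕ P = min(1, 0.165 + 0.165) = min(1, 0.330) = 0.330
¬(P ⊕ P) = 1 − 0.330 = 0.670
((P ⇒ P) ⊕ (P ⇒ Q)) ⇒ ¬(P ⊕ P) = min(1, 1 − 1.000 + 0.670) = min(1, 0.670) = 0.670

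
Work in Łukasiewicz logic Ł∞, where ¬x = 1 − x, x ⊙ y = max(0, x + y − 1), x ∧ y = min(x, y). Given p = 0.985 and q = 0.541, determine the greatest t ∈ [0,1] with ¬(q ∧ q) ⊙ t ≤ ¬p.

0.556

q ∧ q = min(0.541, 0.541) = 0.541
¬(q ∧ q) = 1 − 0.541 = 0.459
So the left factor is ¬(q ∧ q) = 0.459.
¬p = 1 − 0.985 = 0.015
So the right-hand bound is ¬p = 0.015.
The residuum of the Łukasiewicz t-norm gives the supremum: min(1, 1 − 0.459 + 0.015).
1 − 0.459 + 0.015 = 0.556, so t = min(1, 0.556) = 0.556.
Check: 0.459 ⊙ 0.556 = max(0, 0.015) = 0.015 ≤ 0.015.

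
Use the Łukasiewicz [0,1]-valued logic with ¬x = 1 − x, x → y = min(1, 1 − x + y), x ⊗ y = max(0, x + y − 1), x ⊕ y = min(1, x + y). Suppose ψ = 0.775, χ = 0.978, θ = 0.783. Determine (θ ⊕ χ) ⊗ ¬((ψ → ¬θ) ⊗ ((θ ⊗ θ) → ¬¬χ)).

θ ⊕ χ = min(1, 0.783 + 0.978) = min(1, 1.761) = 1.000
¬θ = 1 − 0.783 = 0.217
ψ → ¬θ = min(1, 1 − 0.775 + 0.217) = min(1, 0.442) = 0.442
θ ⊗ θ = max(0, 0.783 + 0.783 − 1) = max(0, 0.566) = 0.566
¬χ = 1 − 0.978 = 0.022
¬¬χ = 1 − 0.022 = 0.978
(θ ⊗ θ) → ¬¬χ = min(1, 1 − 0.566 + 0.978) = min(1, 1.412) = 1.000
(ψ → ¬θ) ⊗ ((θ ⊗ θ) → ¬¬χ) = max(0, 0.442 + 1.000 − 1) = max(0, 0.442) = 0.442
¬((ψ → ¬θ) ⊗ ((θ ⊗ θ) → ¬¬χ)) = 1 − 0.442 = 0.558
(θ ⊕ χ) ⊗ ¬((ψ → ¬θ) ⊗ ((θ ⊗ θ) → ¬¬χ)) = max(0, 1.000 + 0.558 − 1) = max(0, 0.558) = 0.558

0.558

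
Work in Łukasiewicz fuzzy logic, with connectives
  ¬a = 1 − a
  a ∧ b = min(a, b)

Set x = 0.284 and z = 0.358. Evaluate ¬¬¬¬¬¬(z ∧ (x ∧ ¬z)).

0.284

¬z = 1 − 0.358 = 0.642
x ∧ ¬z = min(0.284, 0.642) = 0.284
z ∧ (x ∧ ¬z) = min(0.358, 0.284) = 0.284
¬(z ∧ (x ∧ ¬z)) = 1 − 0.284 = 0.716
¬¬(z ∧ (x ∧ ¬z)) = 1 − 0.716 = 0.284
¬¬¬(z ∧ (x ∧ ¬z)) = 1 − 0.284 = 0.716
¬¬¬¬(z ∧ (x ∧ ¬z)) = 1 − 0.716 = 0.284
¬¬¬¬¬(z ∧ (x ∧ ¬z)) = 1 − 0.284 = 0.716
¬¬¬¬¬¬(z ∧ (x ∧ ¬z)) = 1 − 0.716 = 0.284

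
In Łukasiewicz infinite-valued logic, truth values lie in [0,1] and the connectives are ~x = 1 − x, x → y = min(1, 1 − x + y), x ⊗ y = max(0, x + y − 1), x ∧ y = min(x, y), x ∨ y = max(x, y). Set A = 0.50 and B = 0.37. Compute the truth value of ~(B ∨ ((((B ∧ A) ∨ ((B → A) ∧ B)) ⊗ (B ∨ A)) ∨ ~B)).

0.37

B ∧ A = min(0.37, 0.50) = 0.37
B → A = min(1, 1 − 0.37 + 0.50) = min(1, 1.13) = 1.00
(B → A) ∧ B = min(1.00, 0.37) = 0.37
(B ∧ A) ∨ ((B → A) ∧ B) = max(0.37, 0.37) = 0.37
B ∨ A = max(0.37, 0.50) = 0.50
((B ∧ A) ∨ ((B → A) ∧ B)) ⊗ (B ∨ A) = max(0, 0.37 + 0.50 − 1) = max(0, -0.13) = 0.00
~B = 1 − 0.37 = 0.63
(((B ∧ A) ∨ ((B → A) ∧ B)) ⊗ (B ∨ A)) ∨ ~B = max(0.00, 0.63) = 0.63
B ∨ ((((B ∧ A) ∨ ((B → A) ∧ B)) ⊗ (B ∨ A)) ∨ ~B) = max(0.37, 0.63) = 0.63
~(B ∨ ((((B ∧ A) ∨ ((B → A) ∧ B)) ⊗ (B ∨ A)) ∨ ~B)) = 1 − 0.63 = 0.37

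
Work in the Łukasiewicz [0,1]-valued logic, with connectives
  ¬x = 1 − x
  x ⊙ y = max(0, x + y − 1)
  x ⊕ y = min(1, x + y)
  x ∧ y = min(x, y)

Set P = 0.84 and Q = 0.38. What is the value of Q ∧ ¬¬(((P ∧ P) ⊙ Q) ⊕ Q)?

0.38

P ∧ P = min(0.84, 0.84) = 0.84
(P ∧ P) ⊙ Q = max(0, 0.84 + 0.38 − 1) = max(0, 0.22) = 0.22
((P ∧ P) ⊙ Q) ⊕ Q = min(1, 0.22 + 0.38) = min(1, 0.60) = 0.60
¬(((P ∧ P) ⊙ Q) ⊕ Q) = 1 − 0.60 = 0.40
¬¬(((P ∧ P) ⊙ Q) ⊕ Q) = 1 − 0.40 = 0.60
Q ∧ ¬¬(((P ∧ P) ⊙ Q) ⊕ Q) = min(0.38, 0.60) = 0.38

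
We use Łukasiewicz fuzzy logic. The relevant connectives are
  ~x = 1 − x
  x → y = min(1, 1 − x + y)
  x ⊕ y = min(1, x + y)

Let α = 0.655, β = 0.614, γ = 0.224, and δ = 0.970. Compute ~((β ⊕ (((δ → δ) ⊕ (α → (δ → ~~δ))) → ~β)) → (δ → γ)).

0.746

δ → δ = min(1, 1 − 0.970 + 0.970) = min(1, 1.000) = 1.000
~δ = 1 − 0.970 = 0.030
~~δ = 1 − 0.030 = 0.970
δ → ~~δ = min(1, 1 − 0.970 + 0.970) = min(1, 1.000) = 1.000
α → (δ → ~~δ) = min(1, 1 − 0.655 + 1.000) = min(1, 1.345) = 1.000
(δ → δ) ⊕ (α → (δ → ~~δ)) = min(1, 1.000 + 1.000) = min(1, 2.000) = 1.000
~β = 1 − 0.614 = 0.386
((δ → δ) ⊕ (α → (δ → ~~δ))) → ~β = min(1, 1 − 1.000 + 0.386) = min(1, 0.386) = 0.386
β ⊕ (((δ → δ) ⊕ (α → (δ → ~~δ))) → ~β) = min(1, 0.614 + 0.386) = min(1, 1.000) = 1.000
δ → γ = min(1, 1 − 0.970 + 0.224) = min(1, 0.254) = 0.254
(β ⊕ (((δ → δ) ⊕ (α → (δ → ~~δ))) → ~β)) → (δ → γ) = min(1, 1 − 1.000 + 0.254) = min(1, 0.254) = 0.254
~((β ⊕ (((δ → δ) ⊕ (α → (δ → ~~δ))) → ~β)) → (δ → γ)) = 1 − 0.254 = 0.746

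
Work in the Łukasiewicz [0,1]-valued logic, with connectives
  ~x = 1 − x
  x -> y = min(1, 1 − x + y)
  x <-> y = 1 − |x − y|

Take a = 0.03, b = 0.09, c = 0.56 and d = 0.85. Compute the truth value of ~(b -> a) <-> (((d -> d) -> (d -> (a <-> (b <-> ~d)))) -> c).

0.06

b -> a = min(1, 1 − 0.09 + 0.03) = min(1, 0.94) = 0.94
~(b -> a) = 1 − 0.94 = 0.06
d -> d = min(1, 1 − 0.85 + 0.85) = min(1, 1.00) = 1.00
~d = 1 − 0.85 = 0.15
b <-> ~d = 1 − |0.09 − 0.15| = 1 − 0.06 = 0.94
a <-> (b <-> ~d) = 1 − |0.03 − 0.94| = 1 − 0.91 = 0.09
d -> (a <-> (b <-> ~d)) = min(1, 1 − 0.85 + 0.09) = min(1, 0.24) = 0.24
(d -> d) -> (d -> (a <-> (b <-> ~d))) = min(1, 1 − 1.00 + 0.24) = min(1, 0.24) = 0.24
((d -> d) -> (d -> (a <-> (b <-> ~d)))) -> c = min(1, 1 − 0.24 + 0.56) = min(1, 1.32) = 1.00
~(b -> a) <-> (((d -> d) -> (d -> (a <-> (b <-> ~d)))) -> c) = 1 − |0.06 − 1.00| = 1 − 0.94 = 0.06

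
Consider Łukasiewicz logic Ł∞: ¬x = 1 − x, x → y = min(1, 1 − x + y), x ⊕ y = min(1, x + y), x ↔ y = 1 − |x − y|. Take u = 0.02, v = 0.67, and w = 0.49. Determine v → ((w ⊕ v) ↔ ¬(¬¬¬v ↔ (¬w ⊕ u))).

0.53

w ⊕ v = min(1, 0.49 + 0.67) = min(1, 1.16) = 1.00
¬v = 1 − 0.67 = 0.33
¬¬v = 1 − 0.33 = 0.67
¬¬¬v = 1 − 0.67 = 0.33
¬w = 1 − 0.49 = 0.51
¬w ⊕ u = min(1, 0.51 + 0.02) = min(1, 0.53) = 0.53
¬¬¬v ↔ (¬w ⊕ u) = 1 − |0.33 − 0.53| = 1 − 0.20 = 0.80
¬(¬¬¬v ↔ (¬w ⊕ u)) = 1 − 0.80 = 0.20
(w ⊕ v) ↔ ¬(¬¬¬v ↔ (¬w ⊕ u)) = 1 − |1.00 − 0.20| = 1 − 0.80 = 0.20
v → ((w ⊕ v) ↔ ¬(¬¬¬v ↔ (¬w ⊕ u))) = min(1, 1 − 0.67 + 0.20) = min(1, 0.53) = 0.53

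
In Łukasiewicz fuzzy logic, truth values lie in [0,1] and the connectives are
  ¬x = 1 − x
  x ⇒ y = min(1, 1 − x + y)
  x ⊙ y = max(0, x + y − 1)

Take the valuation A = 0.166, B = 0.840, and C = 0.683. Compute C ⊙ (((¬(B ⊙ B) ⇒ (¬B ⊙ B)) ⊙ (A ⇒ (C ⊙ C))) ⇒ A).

0.169

B ⊙ B = max(0, 0.840 + 0.840 − 1) = max(0, 0.680) = 0.680
¬(B ⊙ B) = 1 − 0.680 = 0.320
¬B = 1 − 0.840 = 0.160
¬B ⊙ B = max(0, 0.160 + 0.840 − 1) = max(0, 0.000) = 0.000
¬(B ⊙ B) ⇒ (¬B ⊙ B) = min(1, 1 − 0.320 + 0.000) = min(1, 0.680) = 0.680
C ⊙ C = max(0, 0.683 + 0.683 − 1) = max(0, 0.366) = 0.366
A ⇒ (C ⊙ C) = min(1, 1 − 0.166 + 0.366) = min(1, 1.200) = 1.000
(¬(B ⊙ B) ⇒ (¬B ⊙ B)) ⊙ (A ⇒ (C ⊙ C)) = max(0, 0.680 + 1.000 − 1) = max(0, 0.680) = 0.680
((¬(B ⊙ B) ⇒ (¬B ⊙ B)) ⊙ (A ⇒ (C ⊙ C))) ⇒ A = min(1, 1 − 0.680 + 0.166) = min(1, 0.486) = 0.486
C ⊙ (((¬(B ⊙ B) ⇒ (¬B ⊙ B)) ⊙ (A ⇒ (C ⊙ C))) ⇒ A) = max(0, 0.683 + 0.486 − 1) = max(0, 0.169) = 0.169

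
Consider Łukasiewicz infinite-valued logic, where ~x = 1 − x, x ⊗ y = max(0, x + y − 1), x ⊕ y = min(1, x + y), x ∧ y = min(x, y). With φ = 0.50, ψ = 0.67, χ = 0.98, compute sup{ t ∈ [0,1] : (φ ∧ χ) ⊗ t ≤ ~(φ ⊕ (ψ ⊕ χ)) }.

0.50

φ ∧ χ = min(0.50, 0.98) = 0.50
So the left factor is φ ∧ χ = 0.50.
ψ ⊕ χ = min(1, 0.67 + 0.98) = min(1, 1.65) = 1.00
φ ⊕ (ψ ⊕ χ) = min(1, 0.50 + 1.00) = min(1, 1.50) = 1.00
~(φ ⊕ (ψ ⊕ χ)) = 1 − 1.00 = 0.00
So the right-hand bound is ~(φ ⊕ (ψ ⊕ χ)) = 0.00.
The residuum of the Łukasiewicz t-norm gives the supremum: min(1, 1 − 0.50 + 0.00).
1 − 0.50 + 0.00 = 0.50, so t = min(1, 0.50) = 0.50.
Check: 0.50 ⊗ 0.50 = max(0, 0.00) = 0.00 ≤ 0.00.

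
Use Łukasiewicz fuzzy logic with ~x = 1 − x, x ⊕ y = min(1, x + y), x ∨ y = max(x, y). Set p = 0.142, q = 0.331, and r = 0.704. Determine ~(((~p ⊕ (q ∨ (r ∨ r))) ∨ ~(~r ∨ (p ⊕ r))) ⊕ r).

~p = 1 − 0.142 = 0.858
r ∨ r = max(0.704, 0.704) = 0.704
q ∨ (r ∨ r) = max(0.331, 0.704) = 0.704
~p ⊕ (q ∨ (r ∨ r)) = min(1, 0.858 + 0.704) = min(1, 1.562) = 1.000
~r = 1 − 0.704 = 0.296
p ⊕ r = min(1, 0.142 + 0.704) = min(1, 0.846) = 0.846
~r ∨ (p ⊕ r) = max(0.296, 0.846) = 0.846
~(~r ∨ (p ⊕ r)) = 1 − 0.846 = 0.154
(~p ⊕ (q ∨ (r ∨ r))) ∨ ~(~r ∨ (p ⊕ r)) = max(1.000, 0.154) = 1.000
((~p ⊕ (q ∨ (r ∨ r))) ∨ ~(~r ∨ (p ⊕ r))) ⊕ r = min(1, 1.000 + 0.704) = min(1, 1.704) = 1.000
~(((~p ⊕ (q ∨ (r ∨ r))) ∨ ~(~r ∨ (p ⊕ r))) ⊕ r) = 1 − 1.000 = 0.000

0.000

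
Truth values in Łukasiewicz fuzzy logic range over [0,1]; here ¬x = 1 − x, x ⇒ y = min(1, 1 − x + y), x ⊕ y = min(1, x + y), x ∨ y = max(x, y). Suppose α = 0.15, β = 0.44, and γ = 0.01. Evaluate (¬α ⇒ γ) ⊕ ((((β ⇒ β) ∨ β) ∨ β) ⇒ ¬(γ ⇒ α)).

0.16

¬α = 1 − 0.15 = 0.85
¬α ⇒ γ = min(1, 1 − 0.85 + 0.01) = min(1, 0.16) = 0.16
β ⇒ β = min(1, 1 − 0.44 + 0.44) = min(1, 1.00) = 1.00
(β ⇒ β) ∨ β = max(1.00, 0.44) = 1.00
((β ⇒ β) ∨ β) ∨ β = max(1.00, 0.44) = 1.00
γ ⇒ α = min(1, 1 − 0.01 + 0.15) = min(1, 1.14) = 1.00
¬(γ ⇒ α) = 1 − 1.00 = 0.00
(((β ⇒ β) ∨ β) ∨ β) ⇒ ¬(γ ⇒ α) = min(1, 1 − 1.00 + 0.00) = min(1, 0.00) = 0.00
(¬α ⇒ γ) ⊕ ((((β ⇒ β) ∨ β) ∨ β) ⇒ ¬(γ ⇒ α)) = min(1, 0.16 + 0.00) = min(1, 0.16) = 0.16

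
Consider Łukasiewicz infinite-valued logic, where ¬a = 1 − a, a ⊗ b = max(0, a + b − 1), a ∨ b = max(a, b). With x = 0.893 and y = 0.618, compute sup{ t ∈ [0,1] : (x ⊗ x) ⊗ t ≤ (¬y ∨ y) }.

0.832

x ⊗ x = max(0, 0.893 + 0.893 − 1) = max(0, 0.786) = 0.786
So the left factor is x ⊗ x = 0.786.
¬y = 1 − 0.618 = 0.382
¬y ∨ y = max(0.382, 0.618) = 0.618
So the right-hand bound is ¬y ∨ y = 0.618.
The residuum of the Łukasiewicz t-norm gives the supremum: min(1, 1 − 0.786 + 0.618).
1 − 0.786 + 0.618 = 0.832, so t = min(1, 0.832) = 0.832.
Check: 0.786 ⊗ 0.832 = max(0, 0.618) = 0.618 ≤ 0.618.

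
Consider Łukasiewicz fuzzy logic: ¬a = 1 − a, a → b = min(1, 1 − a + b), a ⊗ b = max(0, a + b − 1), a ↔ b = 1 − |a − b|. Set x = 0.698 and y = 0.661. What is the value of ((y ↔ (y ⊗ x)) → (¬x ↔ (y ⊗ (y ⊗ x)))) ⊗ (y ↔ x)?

y ⊗ x = max(0, 0.661 + 0.698 − 1) = max(0, 0.359) = 0.359
y ↔ (y ⊗ x) = 1 − |0.661 − 0.359| = 1 − 0.302 = 0.698
¬x = 1 − 0.698 = 0.302
y ⊗ (y ⊗ x) = max(0, 0.661 + 0.359 − 1) = max(0, 0.020) = 0.020
¬x ↔ (y ⊗ (y ⊗ x)) = 1 − |0.302 − 0.020| = 1 − 0.282 = 0.718
(y ↔ (y ⊗ x)) → (¬x ↔ (y ⊗ (y ⊗ x))) = min(1, 1 − 0.698 + 0.718) = min(1, 1.020) = 1.000
y ↔ x = 1 − |0.661 − 0.698| = 1 − 0.037 = 0.963
((y ↔ (y ⊗ x)) → (¬x ↔ (y ⊗ (y ⊗ x)))) ⊗ (y ↔ x) = max(0, 1.000 + 0.963 − 1) = max(0, 0.963) = 0.963

0.963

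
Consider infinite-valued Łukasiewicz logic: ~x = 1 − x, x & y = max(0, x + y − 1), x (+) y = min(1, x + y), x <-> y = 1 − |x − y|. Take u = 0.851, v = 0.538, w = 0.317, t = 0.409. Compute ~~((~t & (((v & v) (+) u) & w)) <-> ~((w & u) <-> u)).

~t = 1 − 0.409 = 0.591
v & v = max(0, 0.538 + 0.538 − 1) = max(0, 0.076) = 0.076
(v & v) (+) u = min(1, 0.076 + 0.851) = min(1, 0.927) = 0.927
((v & v) (+) u) & w = max(0, 0.927 + 0.317 − 1) = max(0, 0.244) = 0.244
~t & (((v & v) (+) u) & w) = max(0, 0.591 + 0.244 − 1) = max(0, -0.165) = 0.000
w & u = max(0, 0.317 + 0.851 − 1) = max(0, 0.168) = 0.168
(w & u) <-> u = 1 − |0.168 − 0.851| = 1 − 0.683 = 0.317
~((w & u) <-> u) = 1 − 0.317 = 0.683
(~t & (((v & v) (+) u) & w)) <-> ~((w & u) <-> u) = 1 − |0.000 − 0.683| = 1 − 0.683 = 0.317
~((~t & (((v & v) (+) u) & w)) <-> ~((w & u) <-> u)) = 1 − 0.317 = 0.683
~~((~t & (((v & v) (+) u) & w)) <-> ~((w & u) <-> u)) = 1 − 0.683 = 0.317

0.317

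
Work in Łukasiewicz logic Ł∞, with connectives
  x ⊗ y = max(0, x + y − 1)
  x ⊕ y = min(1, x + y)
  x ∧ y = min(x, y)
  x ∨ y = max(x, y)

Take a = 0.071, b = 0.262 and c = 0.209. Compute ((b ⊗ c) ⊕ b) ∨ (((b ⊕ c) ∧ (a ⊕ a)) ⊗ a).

b ⊗ c = max(0, 0.262 + 0.209 − 1) = max(0, -0.529) = 0.000
(b ⊗ c) ⊕ b = min(1, 0.000 + 0.262) = min(1, 0.262) = 0.262
b ⊕ c = min(1, 0.262 + 0.209) = min(1, 0.471) = 0.471
a ⊕ a = min(1, 0.071 + 0.071) = min(1, 0.142) = 0.142
(b ⊕ c) ∧ (a ⊕ a) = min(0.471, 0.142) = 0.142
((b ⊕ c) ∧ (a ⊕ a)) ⊗ a = max(0, 0.142 + 0.071 − 1) = max(0, -0.787) = 0.000
((b ⊗ c) ⊕ b) ∨ (((b ⊕ c) ∧ (a ⊕ a)) ⊗ a) = max(0.262, 0.000) = 0.262

0.262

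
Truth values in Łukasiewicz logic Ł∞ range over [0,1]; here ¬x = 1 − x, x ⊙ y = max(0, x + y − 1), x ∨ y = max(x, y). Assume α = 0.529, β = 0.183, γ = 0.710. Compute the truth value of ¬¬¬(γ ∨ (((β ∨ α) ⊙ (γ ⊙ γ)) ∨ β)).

0.290

β ∨ α = max(0.183, 0.529) = 0.529
γ ⊙ γ = max(0, 0.710 + 0.710 − 1) = max(0, 0.420) = 0.420
(β ∨ α) ⊙ (γ ⊙ γ) = max(0, 0.529 + 0.420 − 1) = max(0, -0.051) = 0.000
((β ∨ α) ⊙ (γ ⊙ γ)) ∨ β = max(0.000, 0.183) = 0.183
γ ∨ (((β ∨ α) ⊙ (γ ⊙ γ)) ∨ β) = max(0.710, 0.183) = 0.710
¬(γ ∨ (((β ∨ α) ⊙ (γ ⊙ γ)) ∨ β)) = 1 − 0.710 = 0.290
¬¬(γ ∨ (((β ∨ α) ⊙ (γ ⊙ γ)) ∨ β)) = 1 − 0.290 = 0.710
¬¬¬(γ ∨ (((β ∨ α) ⊙ (γ ⊙ γ)) ∨ β)) = 1 − 0.710 = 0.290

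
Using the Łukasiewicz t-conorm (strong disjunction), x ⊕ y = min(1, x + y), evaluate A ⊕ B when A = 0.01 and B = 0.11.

A ⊕ B = min(1, 0.01 + 0.11) = min(1, 0.12) = 0.12
For comparison, the Gödel t-conorm max(x, y) would give 0.11.

0.12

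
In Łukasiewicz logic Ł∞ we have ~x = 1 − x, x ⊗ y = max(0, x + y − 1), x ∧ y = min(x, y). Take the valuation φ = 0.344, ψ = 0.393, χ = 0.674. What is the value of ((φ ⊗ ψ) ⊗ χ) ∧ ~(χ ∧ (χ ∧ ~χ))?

φ ⊗ ψ = max(0, 0.344 + 0.393 − 1) = max(0, -0.263) = 0.000
(φ ⊗ ψ) ⊗ χ = max(0, 0.000 + 0.674 − 1) = max(0, -0.326) = 0.000
~χ = 1 − 0.674 = 0.326
χ ∧ ~χ = min(0.674, 0.326) = 0.326
χ ∧ (χ ∧ ~χ) = min(0.674, 0.326) = 0.326
~(χ ∧ (χ ∧ ~χ)) = 1 − 0.326 = 0.674
((φ ⊗ ψ) ⊗ χ) ∧ ~(χ ∧ (χ ∧ ~χ)) = min(0.000, 0.674) = 0.000

0.000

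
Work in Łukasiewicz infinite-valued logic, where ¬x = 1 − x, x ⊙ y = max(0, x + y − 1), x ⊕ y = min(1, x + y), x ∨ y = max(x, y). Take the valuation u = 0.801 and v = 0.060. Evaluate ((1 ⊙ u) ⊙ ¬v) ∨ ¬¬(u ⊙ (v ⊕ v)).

0.741

1 ⊙ u = max(0, 1.000 + 0.801 − 1) = max(0, 0.801) = 0.801
¬v = 1 − 0.060 = 0.940
(1 ⊙ u) ⊙ ¬v = max(0, 0.801 + 0.940 − 1) = max(0, 0.741) = 0.741
v ⊕ v = min(1, 0.060 + 0.060) = min(1, 0.120) = 0.120
u ⊙ (v ⊕ v) = max(0, 0.801 + 0.120 − 1) = max(0, -0.079) = 0.000
¬(u ⊙ (v ⊕ v)) = 1 − 0.000 = 1.000
¬¬(u ⊙ (v ⊕ v)) = 1 − 1.000 = 0.000
((1 ⊙ u) ⊙ ¬v) ∨ ¬¬(u ⊙ (v ⊕ v)) = max(0.741, 0.000) = 0.741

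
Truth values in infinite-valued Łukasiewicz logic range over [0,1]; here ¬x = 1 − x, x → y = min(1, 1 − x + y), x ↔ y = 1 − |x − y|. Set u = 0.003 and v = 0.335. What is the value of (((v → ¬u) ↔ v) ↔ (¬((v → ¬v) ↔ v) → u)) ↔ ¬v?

¬u = 1 − 0.003 = 0.997
v → ¬u = min(1, 1 − 0.335 + 0.997) = min(1, 1.662) = 1.000
(v → ¬u) ↔ v = 1 − |1.000 − 0.335| = 1 − 0.665 = 0.335
¬v = 1 − 0.335 = 0.665
v → ¬v = min(1, 1 − 0.335 + 0.665) = min(1, 1.330) = 1.000
(v → ¬v) ↔ v = 1 − |1.000 − 0.335| = 1 − 0.665 = 0.335
¬((v → ¬v) ↔ v) = 1 − 0.335 = 0.665
¬((v → ¬v) ↔ v) → u = min(1, 1 − 0.665 + 0.003) = min(1, 0.338) = 0.338
((v → ¬u) ↔ v) ↔ (¬((v → ¬v) ↔ v) → u) = 1 − |0.335 − 0.338| = 1 − 0.003 = 0.997
(((v → ¬u) ↔ v) ↔ (¬((v → ¬v) ↔ v) → u)) ↔ ¬v = 1 − |0.997 − 0.665| = 1 − 0.332 = 0.668

0.668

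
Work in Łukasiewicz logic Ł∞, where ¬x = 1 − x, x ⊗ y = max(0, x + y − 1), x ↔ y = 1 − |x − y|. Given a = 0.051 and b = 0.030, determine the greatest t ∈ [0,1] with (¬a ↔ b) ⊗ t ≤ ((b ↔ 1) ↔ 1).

0.949

¬a = 1 − 0.051 = 0.949
¬a ↔ b = 1 − |0.949 − 0.030| = 1 − 0.919 = 0.081
So the left factor is ¬a ↔ b = 0.081.
b ↔ 1 = 1 − |0.030 − 1.000| = 1 − 0.970 = 0.030
(b ↔ 1) ↔ 1 = 1 − |0.030 − 1.000| = 1 − 0.970 = 0.030
So the right-hand bound is (b ↔ 1) ↔ 1 = 0.030.
The residuum of the Łukasiewicz t-norm gives the supremum: min(1, 1 − 0.081 + 0.030).
1 − 0.081 + 0.030 = 0.949, so t = min(1, 0.949) = 0.949.
Check: 0.081 ⊗ 0.949 = max(0, 0.030) = 0.030 ≤ 0.030.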